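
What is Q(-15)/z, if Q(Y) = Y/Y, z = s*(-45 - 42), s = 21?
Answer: -1/1827 ≈ -0.00054735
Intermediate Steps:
z = -1827 (z = 21*(-45 - 42) = 21*(-87) = -1827)
Q(Y) = 1
Q(-15)/z = 1/(-1827) = 1*(-1/1827) = -1/1827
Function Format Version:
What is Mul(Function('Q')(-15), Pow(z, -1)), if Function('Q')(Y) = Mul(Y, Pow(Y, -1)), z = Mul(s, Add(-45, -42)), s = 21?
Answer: Rational(-1, 1827) ≈ -0.00054735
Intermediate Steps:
z = -1827 (z = Mul(21, Add(-45, -42)) = Mul(21, -87) = -1827)
Function('Q')(Y) = 1
Mul(Function('Q')(-15), Pow(z, -1)) = Mul(1, Pow(-1827, -1)) = Mul(1, Rational(-1, 1827)) = Rational(-1, 1827)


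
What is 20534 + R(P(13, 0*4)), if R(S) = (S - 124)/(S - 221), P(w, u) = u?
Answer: 4538138/221 ≈ 20535.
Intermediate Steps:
R(S) = (-124 + S)/(-221 + S)
20534 + R(P(13, 0*4)) = 20534 + (-124 + 0*4)/(-221 + 0*4) = 20534 + (-124 + 0)/(-221 + 0) = 20534 - 124/(-221) = 20534 - 1/221*(-124) = 20534 + 124/221 = 4538138/221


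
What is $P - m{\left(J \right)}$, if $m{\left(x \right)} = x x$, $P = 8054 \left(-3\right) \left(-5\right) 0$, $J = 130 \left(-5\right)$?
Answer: $-422500$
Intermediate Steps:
$J = -650$
$P = 0$ ($P = 8054 \cdot 15 \cdot 0 = 8054 \cdot 0 = 0$)
$m{\left(x \right)} = x^{2}$
$P - m{\left(J \right)} = 0 - \left(-650\right)^{2} = 0 - 422500 = -422500$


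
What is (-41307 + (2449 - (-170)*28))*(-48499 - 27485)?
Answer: 2590902432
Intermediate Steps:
(-41307 + (2449 - (-170)*28))*(-48499 - 27485) = (-41307 + (2449 - 1*(-4760)))*(-75984) = (-41307 + (2449 + 4760))*(-75984) = (-41307 + 7209)*(-75984) = -34098*(-75984) = 2590902432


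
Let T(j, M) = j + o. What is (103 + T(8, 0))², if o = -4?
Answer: 11449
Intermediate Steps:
T(j, M) = -4 + j (T(j, M) = j - 4 = -4 + j)
(103 + T(8, 0))² = (103 + (-4 + 8))² = (103 + 4)² = 107² = 11449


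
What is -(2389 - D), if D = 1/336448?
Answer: -803774271/336448 ≈ -2389.0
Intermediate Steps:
D = 1/336448 ≈ 2.9722e-6
-(2389 - D) = -(2389 - 1*1/336448) = -(2389 - 1/336448) = -1*803774271/336448 = -803774271/336448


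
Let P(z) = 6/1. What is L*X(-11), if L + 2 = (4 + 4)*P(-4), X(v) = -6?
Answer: -276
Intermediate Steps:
P(z) = 6 (P(z) = 6*1 = 6)
L = 46 (L = -2 + (4 + 4)*6 = -2 + 8*6 = -2 + 48 = 46)
L*X(-11) = 46*(-6) = -276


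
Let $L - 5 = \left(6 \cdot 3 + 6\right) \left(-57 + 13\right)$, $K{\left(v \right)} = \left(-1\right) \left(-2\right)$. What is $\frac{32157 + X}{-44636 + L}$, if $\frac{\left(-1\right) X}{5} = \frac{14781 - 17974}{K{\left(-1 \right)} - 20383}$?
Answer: $- \frac{655375852}{931146747} \approx -0.70384$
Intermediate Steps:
$K{\left(v \right)} = 2$
$X = - \frac{15965}{20381}$ ($X = - 5 \frac{14781 - 17974}{2 - 20383} = - 5 \left(- \frac{3193}{-20381}\right) = - 5 \left(\left(-3193\right) \left(- \frac{1}{20381}\right)\right) = \left(-5\right) \frac{3193}{20381} = - \frac{15965}{20381} \approx -0.78333$)
$L = -1051$ ($L = 5 + \left(6 \cdot 3 + 6\right) \left(-57 + 13\right) = 5 + \left(18 + 6\right) \left(-44\right) = 5 + 24 \left(-44\right) = 5 - 1056 = -1051$)
$\frac{32157 + X}{-44636 + L} = \frac{32157 - \frac{15965}{20381}}{-44636 - 1051} = \frac{655375852}{20381 \left(-45687\right)} = \frac{655375852}{20381} \left(- \frac{1}{45687}\right) = - \frac{655375852}{931146747}$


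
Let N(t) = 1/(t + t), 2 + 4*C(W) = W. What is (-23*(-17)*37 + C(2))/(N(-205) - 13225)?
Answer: -5931470/5422251 ≈ -1.0939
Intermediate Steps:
C(W) = -1/2 + W/4
N(t) = 1/(2*t)
(-23*(-17)*37 + C(2))/(N(-205) - 13225) = (-23*(-17)*37 + (-1/2 + (1/4)*2))/((1/2)/(-205) - 13225) = (391*37 + (-1/2 + 1/2))/((1/2)*(-1/205) - 13225) = (14467 + 0)/(-1/410 - 13225) = 14467/(-5422251/410) = 14467*(-410/5422251) = -5931470/5422251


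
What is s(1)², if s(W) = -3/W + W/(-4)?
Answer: 169/16 ≈ 10.563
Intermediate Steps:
s(W) = -3/W - W/4 (s(W) = -3/W + W*(-¼) = -3/W - W/4)
s(1)² = (-3/1 - ¼*1)² = (-3*1 - ¼)² = (-3 - ¼)² = (-13/4)² = 169/16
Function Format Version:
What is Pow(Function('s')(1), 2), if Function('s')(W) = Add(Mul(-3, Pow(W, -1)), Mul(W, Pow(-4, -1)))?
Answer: Rational(169, 16) ≈ 10.563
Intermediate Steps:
Function('s')(W) = Add(Mul(-3, Pow(W, -1)), Mul(Rational(-1, 4), W)) (Function('s')(W) = Add(Mul(-3, Pow(W, -1)), Mul(W, Rational(-1, 4))) = Add(Mul(-3, Pow(W, -1)), Mul(Rational(-1, 4), W)))
Pow(Function('s')(1), 2) = Pow(Add(Mul(-3, Pow(1, -1)), Mul(Rational(-1, 4), 1)), 2) = Pow(Add(Mul(-3, 1), Rational(-1, 4)), 2) = Pow(Add(-3, Rational(-1, 4)), 2) = Pow(Rational(-13, 4), 2) = Rational(169, 16)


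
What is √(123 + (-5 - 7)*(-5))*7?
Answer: 7*√183 ≈ 94.694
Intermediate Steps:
√(123 + (-5 - 7)*(-5))*7 = √(123 - 12*(-5))*7 = √(123 + 60)*7 = √183*7 = 7*√183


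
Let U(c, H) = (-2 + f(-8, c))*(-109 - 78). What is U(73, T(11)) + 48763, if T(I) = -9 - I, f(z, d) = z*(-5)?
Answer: 41657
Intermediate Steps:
f(z, d) = -5*z
U(c, H) = -7106 (U(c, H) = (-2 - 5*(-8))*(-109 - 78) = (-2 + 40)*(-187) = 38*(-187) = -7106)
U(73, T(11)) + 48763 = -7106 + 48763 = 41657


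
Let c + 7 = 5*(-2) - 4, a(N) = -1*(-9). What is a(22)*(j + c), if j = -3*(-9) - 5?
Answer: 9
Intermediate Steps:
a(N) = 9
j = 22 (j = 27 - 5 = 22)
c = -21 (c = -7 + (5*(-2) - 4) = -7 + (-10 - 4) = -7 - 14 = -21)
a(22)*(j + c) = 9*(22 - 21) = 9*1 = 9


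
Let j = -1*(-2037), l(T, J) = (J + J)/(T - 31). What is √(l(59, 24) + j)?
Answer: √99897/7 ≈ 45.152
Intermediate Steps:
l(T, J) = 2*J/(-31 + T) (l(T, J) = (2*J)/(-31 + T) = 2*J/(-31 + T))
j = 2037
√(l(59, 24) + j) = √(2*24/(-31 + 59) + 2037) = √(2*24/28 + 2037) = √(2*24*(1/28) + 2037) = √(12/7 + 2037) = √(14271/7) = √99897/7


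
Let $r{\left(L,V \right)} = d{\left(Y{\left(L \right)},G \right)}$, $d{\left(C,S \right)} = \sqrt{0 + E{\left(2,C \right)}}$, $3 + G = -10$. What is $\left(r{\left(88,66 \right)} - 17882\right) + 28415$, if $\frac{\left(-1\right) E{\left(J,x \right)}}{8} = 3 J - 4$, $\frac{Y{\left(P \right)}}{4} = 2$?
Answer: $10533 + 4 i \approx 10533.0 + 4.0 i$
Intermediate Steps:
$G = -13$ ($G = -3 - 10 = -13$)
$Y{\left(P \right)} = 8$ ($Y{\left(P \right)} = 4 \cdot 2 = 8$)
$E{\left(J,x \right)} = 32 - 24 J$ ($E{\left(J,x \right)} = - 8 \left(3 J - 4\right) = - 8 \left(-4 + 3 J\right) = 32 - 24 J$)
$d{\left(C,S \right)} = 4 i$ ($d{\left(C,S \right)} = \sqrt{0 + \left(32 - 48\right)} = \sqrt{0 - 16} = \sqrt{-16} = 4 i$)
$r{\left(L,V \right)} = 4 i$
$\left(r{\left(88,66 \right)} - 17882\right) + 28415 = \left(4 i - 17882\right) + 28415 = \left(-17882 + 4 i\right) + 28415 = 10533 + 4 i$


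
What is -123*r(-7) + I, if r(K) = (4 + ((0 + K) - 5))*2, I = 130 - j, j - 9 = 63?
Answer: 2026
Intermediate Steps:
j = 72 (j = 9 + 63 = 72)
I = 58 (I = 130 - 1*72 = 130 - 72 = 58)
r(K) = -2 + 2*K (r(K) = (4 + (K - 5))*2 = (4 + (-5 + K))*2 = (-1 + K)*2 = -2 + 2*K)
-123*r(-7) + I = -123*(-2 + 2*(-7)) + 58 = -123*(-2 - 14) + 58 = -123*(-16) + 58 = 1968 + 58 = 2026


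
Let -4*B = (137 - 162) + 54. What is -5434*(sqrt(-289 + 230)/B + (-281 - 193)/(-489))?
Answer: -858572/163 + 21736*I*sqrt(59)/29 ≈ -5267.3 + 5757.1*I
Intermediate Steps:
B = -29/4 (B = -((137 - 162) + 54)/4 = -(-25 + 54)/4 = -1/4*29 = -29/4 ≈ -7.2500)
-5434*(sqrt(-289 + 230)/B + (-281 - 193)/(-489)) = -5434*(sqrt(-289 + 230)/(-29/4) + (-281 - 193)/(-489)) = -5434*(sqrt(-59)*(-4/29) - 474*(-1/489)) = -5434*((I*sqrt(59))*(-4/29) + 158/163) = -5434*(-4*I*sqrt(59)/29 + 158/163) = -5434*(158/163 - 4*I*sqrt(59)/29) = -858572/163 + 21736*I*sqrt(59)/29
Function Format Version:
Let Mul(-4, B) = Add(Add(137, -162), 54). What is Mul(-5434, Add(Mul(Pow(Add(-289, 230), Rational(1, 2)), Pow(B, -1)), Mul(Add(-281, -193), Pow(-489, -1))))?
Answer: Add(Rational(-858572, 163), Mul(Rational(21736, 29), I, Pow(59, Rational(1, 2)))) ≈ Add(-5267.3, Mul(5757.1, I))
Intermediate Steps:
B = Rational(-29, 4) (B = Mul(Rational(-1, 4), Add(Add(137, -162), 54)) = Mul(Rational(-1, 4), Add(-25, 54)) = Mul(Rational(-1, 4), 29) = Rational(-29, 4) ≈ -7.2500)
Mul(-5434, Add(Mul(Pow(Add(-289, 230), Rational(1, 2)), Pow(B, -1)), Mul(Add(-281, -193), Pow(-489, -1)))) = Mul(-5434, Add(Mul(Pow(Add(-289, 230), Rational(1, 2)), Pow(Rational(-29, 4), -1)), Mul(Add(-281, -193), Pow(-489, -1)))) = Mul(-5434, Add(Mul(Pow(-59, Rational(1, 2)), Rational(-4, 29)), Mul(-474, Rational(-1, 489)))) = Mul(-5434, Add(Mul(Mul(I, Pow(59, Rational(1, 2))), Rational(-4, 29)), Rational(158, 163))) = Mul(-5434, Add(Mul(Rational(-4, 29), I, Pow(59, Rational(1, 2))), Rational(158, 163))) = Mul(-5434, Add(Rational(158, 163), Mul(Rational(-4, 29), I, Pow(59, Rational(1, 2))))) = Add(Rational(-858572, 163), Mul(Rational(21736, 29), I, Pow(59, Rational(1, 2))))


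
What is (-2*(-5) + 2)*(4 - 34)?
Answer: -360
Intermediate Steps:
(-2*(-5) + 2)*(4 - 34) = (10 + 2)*(-30) = 12*(-30) = -360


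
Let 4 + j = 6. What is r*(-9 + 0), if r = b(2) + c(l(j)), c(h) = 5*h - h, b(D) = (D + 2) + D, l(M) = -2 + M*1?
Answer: -54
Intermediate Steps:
j = 2 (j = -4 + 6 = 2)
l(M) = -2 + M
b(D) = 2 + 2*D (b(D) = (2 + D) + D = 2 + 2*D)
c(h) = 4*h
r = 6 (r = (2 + 2*2) + 4*(-2 + 2) = (2 + 4) + 4*0 = 6 + 0 = 6)
r*(-9 + 0) = 6*(-9 + 0) = 6*(-9) = -54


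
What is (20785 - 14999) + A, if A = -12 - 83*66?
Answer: 296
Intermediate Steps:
A = -5490 (A = -12 - 5478 = -5490)
(20785 - 14999) + A = (20785 - 14999) - 5490 = 5786 - 5490 = 296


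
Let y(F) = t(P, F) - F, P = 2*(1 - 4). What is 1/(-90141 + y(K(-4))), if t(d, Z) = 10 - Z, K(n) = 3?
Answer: -1/90137 ≈ -1.1094e-5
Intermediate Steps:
P = -6 (P = 2*(-3) = -6)
y(F) = 10 - 2*F (y(F) = (10 - F) - F = 10 - 2*F)
1/(-90141 + y(K(-4))) = 1/(-90141 + (10 - 2*3)) = 1/(-90141 + (10 - 6)) = 1/(-90141 + 4) = 1/(-90137) = -1/90137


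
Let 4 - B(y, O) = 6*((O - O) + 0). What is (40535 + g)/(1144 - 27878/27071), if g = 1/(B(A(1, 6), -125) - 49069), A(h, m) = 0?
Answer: 26920076115977/759068570745 ≈ 35.465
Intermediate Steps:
B(y, O) = 4 (B(y, O) = 4 - 6*((O - O) + 0) = 4 - 6*(0 + 0) = 4 - 6*0 = 4 - 1*0 = 4 + 0 = 4)
g = -1/49065 (g = 1/(4 - 49069) = 1/(-49065) = -1/49065 ≈ -2.0381e-5)
(40535 + g)/(1144 - 27878/27071) = (40535 - 1/49065)/(1144 - 27878/27071) = 1988849774/(49065*(1144 - 27878*1/27071)) = 1988849774/(49065*(1144 - 27878/27071)) = 1988849774/(49065*(30941346/27071)) = (1988849774/49065)*(27071/30941346) = 26920076115977/759068570745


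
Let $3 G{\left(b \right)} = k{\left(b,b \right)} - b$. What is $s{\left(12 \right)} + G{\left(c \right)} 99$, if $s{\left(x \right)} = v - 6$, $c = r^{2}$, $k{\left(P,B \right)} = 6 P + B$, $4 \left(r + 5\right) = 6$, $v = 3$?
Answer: $\frac{4845}{2} \approx 2422.5$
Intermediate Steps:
$r = - \frac{7}{2}$ ($r = -5 + \frac{1}{4} \cdot 6 = -5 + \frac{3}{2} = - \frac{7}{2} \approx -3.5$)
$k{\left(P,B \right)} = B + 6 P$
$c = \frac{49}{4}$ ($c = \left(- \frac{7}{2}\right)^{2} = \frac{49}{4} \approx 12.25$)
$G{\left(b \right)} = 2 b$ ($G{\left(b \right)} = \frac{\left(b + 6 b\right) - b}{3} = \frac{7 b - b}{3} = \frac{6 b}{3} = 2 b$)
$s{\left(x \right)} = -3$ ($s{\left(x \right)} = 3 - 6 = -3$)
$s{\left(12 \right)} + G{\left(c \right)} 99 = -3 + 2 \cdot \frac{49}{4} \cdot 99 = -3 + \frac{49}{2} \cdot 99 = -3 + \frac{4851}{2} = \frac{4845}{2}$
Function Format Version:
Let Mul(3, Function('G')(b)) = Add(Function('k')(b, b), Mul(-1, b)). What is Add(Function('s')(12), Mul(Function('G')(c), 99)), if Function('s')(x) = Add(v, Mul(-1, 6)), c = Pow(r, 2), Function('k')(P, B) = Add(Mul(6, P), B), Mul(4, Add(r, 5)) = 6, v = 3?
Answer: Rational(4845, 2) ≈ 2422.5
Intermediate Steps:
r = Rational(-7, 2) (r = Add(-5, Mul(Rational(1, 4), 6)) = Add(-5, Rational(3, 2)) = Rational(-7, 2) ≈ -3.5000)
Function('k')(P, B) = Add(B, Mul(6, P))
c = Rational(49, 4) (c = Pow(Rational(-7, 2), 2) = Rational(49, 4) ≈ 12.250)
Function('G')(b) = Mul(2, b) (Function('G')(b) = Mul(Rational(1, 3), Add(Add(b, Mul(6, b)), Mul(-1, b))) = Mul(Rational(1, 3), Add(Mul(7, b), Mul(-1, b))) = Mul(Rational(1, 3), Mul(6, b)) = Mul(2, b))
Function('s')(x) = -3 (Function('s')(x) = Add(3, Mul(-1, 6)) = Add(3, -6) = -3)
Add(Function('s')(12), Mul(Function('G')(c), 99)) = Add(-3, Mul(Mul(2, Rational(49, 4)), 99)) = Add(-3, Mul(Rational(49, 2), 99)) = Add(-3, Rational(4851, 2)) = Rational(4845, 2)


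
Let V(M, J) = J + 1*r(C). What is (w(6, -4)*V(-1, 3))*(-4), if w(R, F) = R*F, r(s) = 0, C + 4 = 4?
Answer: 288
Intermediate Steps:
C = 0 (C = -4 + 4 = 0)
V(M, J) = J (V(M, J) = J + 1*0 = J + 0 = J)
w(R, F) = F*R
(w(6, -4)*V(-1, 3))*(-4) = (-4*6*3)*(-4) = -24*3*(-4) = -72*(-4) = 288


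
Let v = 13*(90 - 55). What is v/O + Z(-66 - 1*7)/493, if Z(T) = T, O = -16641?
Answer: -1439108/8204013 ≈ -0.17542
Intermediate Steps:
v = 455 (v = 13*35 = 455)
v/O + Z(-66 - 1*7)/493 = 455/(-16641) + (-66 - 1*7)/493 = 455*(-1/16641) + (-66 - 7)*(1/493) = -455/16641 - 73*1/493 = -455/16641 - 73/493 = -1439108/8204013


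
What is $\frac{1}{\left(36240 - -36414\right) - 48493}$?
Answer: $\frac{1}{24161} \approx 4.1389 \cdot 10^{-5}$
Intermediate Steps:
$\frac{1}{\left(36240 - -36414\right) - 48493} = \frac{1}{\left(36240 + 36414\right) - 48493} = \frac{1}{72654 - 48493} = \frac{1}{24161}$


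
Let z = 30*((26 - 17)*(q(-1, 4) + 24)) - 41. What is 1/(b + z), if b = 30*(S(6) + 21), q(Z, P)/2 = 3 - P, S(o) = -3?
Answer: 1/6439 ≈ 0.00015530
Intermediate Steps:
q(Z, P) = 6 - 2*P (q(Z, P) = 2*(3 - P) = 6 - 2*P)
b = 540 (b = 30*(-3 + 21) = 30*18 = 540)
z = 5899 (z = 30*((26 - 17)*((6 - 2*4) + 24)) - 41 = 30*(9*((6 - 8) + 24)) - 41 = 30*(9*(-2 + 24)) - 41 = 30*(9*22) - 41 = 30*198 - 41 = 5940 - 41 = 5899)
1/(b + z) = 1/(540 + 5899) = 1/6439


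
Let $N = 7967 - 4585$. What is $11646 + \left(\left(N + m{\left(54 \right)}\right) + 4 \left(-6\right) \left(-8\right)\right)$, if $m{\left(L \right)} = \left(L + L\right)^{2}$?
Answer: $26884$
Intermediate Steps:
$N = 3382$
$m{\left(L \right)} = 4 L^{2}$ ($m{\left(L \right)} = \left(2 L\right)^{2} = 4 L^{2}$)
$11646 + \left(\left(N + m{\left(54 \right)}\right) + 4 \left(-6\right) \left(-8\right)\right) = 11646 + \left(\left(3382 + 4 \cdot 54^{2}\right) + 4 \left(-6\right) \left(-8\right)\right) = 11646 + \left(\left(3382 + 4 \cdot 2916\right) - -192\right) = 11646 + \left(\left(3382 + 11664\right) + 192\right) = 11646 + \left(15046 + 192\right) = 11646 + 15238 = 26884$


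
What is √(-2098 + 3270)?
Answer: 2*√293 ≈ 34.234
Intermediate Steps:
√(-2098 + 3270) = √1172 = 2*√293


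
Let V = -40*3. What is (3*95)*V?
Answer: -34200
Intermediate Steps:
V = -120
(3*95)*V = (3*95)*(-120) = 285*(-120) = -34200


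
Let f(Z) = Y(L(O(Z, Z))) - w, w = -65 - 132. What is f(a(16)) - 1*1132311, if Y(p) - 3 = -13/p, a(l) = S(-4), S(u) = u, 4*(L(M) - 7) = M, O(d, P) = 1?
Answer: -32831271/29 ≈ -1.1321e+6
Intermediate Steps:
L(M) = 7 + M/4
a(l) = -4
w = -197
Y(p) = 3 - 13/p
f(Z) = 5748/29 (f(Z) = (3 - 13/(7 + (¼)*1)) - 1*(-197) = (3 - 13/(7 + ¼)) + 197 = (3 - 13/29/4) + 197 = (3 - 13*4/29) + 197 = (3 - 52/29) + 197 = 35/29 + 197 = 5748/29)
f(a(16)) - 1*1132311 = 5748/29 - 1*1132311 = 5748/29 - 1132311 = -32831271/29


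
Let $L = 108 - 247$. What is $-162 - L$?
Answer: $-23$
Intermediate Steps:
$L = -139$ ($L = 108 - 247 = -139$)
$-162 - L = -162 - -139 = -162 + 139 = -23$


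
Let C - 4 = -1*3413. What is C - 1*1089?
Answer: -4498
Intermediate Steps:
C = -3409 (C = 4 - 1*3413 = 4 - 3413 = -3409)
C - 1*1089 = -3409 - 1*1089 = -3409 - 1089 = -4498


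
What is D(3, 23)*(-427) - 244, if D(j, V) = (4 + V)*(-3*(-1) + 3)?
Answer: -69418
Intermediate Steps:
D(j, V) = 24 + 6*V (D(j, V) = (4 + V)*(3 + 3) = (4 + V)*6 = 24 + 6*V)
D(3, 23)*(-427) - 244 = (24 + 6*23)*(-427) - 244 = (24 + 138)*(-427) - 244 = 162*(-427) - 244 = -69174 - 244 = -69418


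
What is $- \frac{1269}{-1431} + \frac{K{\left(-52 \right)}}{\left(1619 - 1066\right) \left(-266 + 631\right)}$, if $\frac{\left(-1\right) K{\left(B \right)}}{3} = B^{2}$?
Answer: $\frac{9056779}{10697785} \approx 0.8466$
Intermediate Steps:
$K{\left(B \right)} = - 3 B^{2}$
$- \frac{1269}{-1431} + \frac{K{\left(-52 \right)}}{\left(1619 - 1066\right) \left(-266 + 631\right)} = - \frac{1269}{-1431} + \frac{\left(-3\right) \left(-52\right)^{2}}{\left(1619 - 1066\right) \left(-266 + 631\right)} = \left(-1269\right) \left(- \frac{1}{1431}\right) + \frac{\left(-3\right) 2704}{553 \cdot 365} = \frac{47}{53} - \frac{8112}{201845} = \frac{9056779}{10697785}$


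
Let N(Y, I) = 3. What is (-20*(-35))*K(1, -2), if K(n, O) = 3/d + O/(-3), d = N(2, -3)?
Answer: 3500/3 ≈ 1166.7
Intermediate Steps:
d = 3
K(n, O) = 1 - O/3 (K(n, O) = 3/3 + O/(-3) = 3*(⅓) + O*(-⅓) = 1 - O/3)
(-20*(-35))*K(1, -2) = (-20*(-35))*(1 - ⅓*(-2)) = 700*(1 + ⅔) = 700*(5/3) = 3500/3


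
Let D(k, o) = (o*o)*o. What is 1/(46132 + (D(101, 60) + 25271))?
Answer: 1/287403 ≈ 3.4794e-6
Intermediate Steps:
D(k, o) = o³ (D(k, o) = o²*o = o³)
1/(46132 + (D(101, 60) + 25271)) = 1/(46132 + (60³ + 25271)) = 1/(46132 + (216000 + 25271)) = 1/(46132 + 241271) = 1/287403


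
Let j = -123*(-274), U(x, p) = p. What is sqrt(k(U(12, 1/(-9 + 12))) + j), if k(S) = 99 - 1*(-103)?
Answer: 4*sqrt(2119) ≈ 184.13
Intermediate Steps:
k(S) = 202 (k(S) = 99 + 103 = 202)
j = 33702
sqrt(k(U(12, 1/(-9 + 12))) + j) = sqrt(202 + 33702) = sqrt(33904) = 4*sqrt(2119)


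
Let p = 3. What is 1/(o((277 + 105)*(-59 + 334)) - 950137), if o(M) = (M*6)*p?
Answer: 1/940763 ≈ 1.0630e-6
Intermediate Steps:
o(M) = 18*M (o(M) = (M*6)*3 = (6*M)*3 = 18*M)
1/(o((277 + 105)*(-59 + 334)) - 950137) = 1/(18*((277 + 105)*(-59 + 334)) - 950137) = 1/(18*(382*275) - 950137) = 1/(18*105050 - 950137) = 1/(1890900 - 950137) = 1/940763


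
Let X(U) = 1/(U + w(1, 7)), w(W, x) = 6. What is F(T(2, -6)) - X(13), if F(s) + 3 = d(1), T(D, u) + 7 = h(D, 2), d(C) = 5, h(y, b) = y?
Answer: 37/19 ≈ 1.9474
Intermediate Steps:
T(D, u) = -7 + D
X(U) = 1/(6 + U) (X(U) = 1/(U + 6) = 1/(6 + U))
F(s) = 2 (F(s) = -3 + 5 = 2)
F(T(2, -6)) - X(13) = 2 - 1/(6 + 13) = 2 - 1/19 = 37/19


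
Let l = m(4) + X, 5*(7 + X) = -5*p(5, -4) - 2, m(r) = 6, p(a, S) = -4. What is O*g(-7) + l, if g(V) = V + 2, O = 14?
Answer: -337/5 ≈ -67.400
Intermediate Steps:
X = -17/5 (X = -7 + (-5*(-4) - 2)/5 = -7 + (20 - 2)/5 = -7 + (1/5)*18 = -7 + 18/5 = -17/5 ≈ -3.4000)
l = 13/5 (l = 6 - 17/5 = 13/5 ≈ 2.6000)
g(V) = 2 + V
O*g(-7) + l = 14*(2 - 7) + 13/5 = 14*(-5) + 13/5 = -70 + 13/5 = -337/5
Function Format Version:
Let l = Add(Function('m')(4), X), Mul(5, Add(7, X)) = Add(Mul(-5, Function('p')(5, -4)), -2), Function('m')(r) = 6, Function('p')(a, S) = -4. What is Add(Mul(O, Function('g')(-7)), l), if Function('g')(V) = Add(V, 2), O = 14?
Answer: Rational(-337, 5) ≈ -67.400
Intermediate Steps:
X = Rational(-17, 5) (X = Add(-7, Mul(Rational(1, 5), Add(Mul(-5, -4), -2))) = Add(-7, Mul(Rational(1, 5), Add(20, -2))) = Add(-7, Mul(Rational(1, 5), 18)) = Add(-7, Rational(18, 5)) = Rational(-17, 5) ≈ -3.4000)
l = Rational(13, 5) (l = Add(6, Rational(-17, 5)) = Rational(13, 5) ≈ 2.6000)
Function('g')(V) = Add(2, V)
Add(Mul(O, Function('g')(-7)), l) = Add(Mul(14, Add(2, -7)), Rational(13, 5)) = Add(Mul(14, -5), Rational(13, 5)) = Add(-70, Rational(13, 5)) = Rational(-337, 5)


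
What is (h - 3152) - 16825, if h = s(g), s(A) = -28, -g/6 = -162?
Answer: -20005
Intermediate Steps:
g = 972 (g = -6*(-162) = 972)
h = -28
(h - 3152) - 16825 = (-28 - 3152) - 16825 = -3180 - 16825 = -20005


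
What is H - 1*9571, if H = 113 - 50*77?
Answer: -13308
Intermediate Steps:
H = -3737 (H = 113 - 3850 = -3737)
H - 1*9571 = -3737 - 1*9571 = -3737 - 9571 = -13308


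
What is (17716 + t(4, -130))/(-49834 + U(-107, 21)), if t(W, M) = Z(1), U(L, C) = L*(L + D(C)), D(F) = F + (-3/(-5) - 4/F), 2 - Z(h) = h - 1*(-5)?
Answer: -1859760/4270961 ≈ -0.43544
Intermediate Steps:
Z(h) = -3 - h (Z(h) = 2 - (h - 1*(-5)) = 2 - (h + 5) = 2 - (5 + h) = 2 + (-5 - h) = -3 - h)
D(F) = ⅗ + F - 4/F (D(F) = F + (-3*(-⅕) - 4/F) = F + (⅗ - 4/F) = ⅗ + F - 4/F)
U(L, C) = L*(⅗ + C + L - 4/C) (U(L, C) = L*(L + (⅗ + C - 4/C)) = L*(⅗ + C + L - 4/C))
t(W, M) = -4 (t(W, M) = -3 - 1*1 = -3 - 1 = -4)
(17716 + t(4, -130))/(-49834 + U(-107, 21)) = (17716 - 4)/(-49834 + ((-107)² + (⅗)*(-107) + 21*(-107) - 4*(-107)/21)) = 17712/(-49834 + (11449 - 321/5 - 2247 - 4*(-107)*1/21)) = 17712/(-49834 + (11449 - 321/5 - 2247 + 428/21)) = 17712/(-49834 + 961609/105) = 17712/(-4270961/105) = 17712*(-105/4270961) = -1859760/4270961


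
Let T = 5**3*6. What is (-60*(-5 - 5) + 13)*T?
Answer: 459750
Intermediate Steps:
T = 750 (T = 125*6 = 750)
(-60*(-5 - 5) + 13)*T = (-60*(-5 - 5) + 13)*750 = (-60*(-10) + 13)*750 = (-15*(-40) + 13)*750 = (600 + 13)*750 = 613*750 = 459750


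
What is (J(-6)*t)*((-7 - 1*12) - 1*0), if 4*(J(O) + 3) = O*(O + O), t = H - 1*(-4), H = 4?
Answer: -2280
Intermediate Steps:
t = 8 (t = 4 - 1*(-4) = 4 + 4 = 8)
J(O) = -3 + O**2/2 (J(O) = -3 + (O*(O + O))/4 = -3 + (O*(2*O))/4 = -3 + (2*O**2)/4 = -3 + O**2/2)
(J(-6)*t)*((-7 - 1*12) - 1*0) = ((-3 + (1/2)*(-6)**2)*8)*((-7 - 1*12) - 1*0) = ((-3 + (1/2)*36)*8)*((-7 - 12) + 0) = ((-3 + 18)*8)*(-19 + 0) = (15*8)*(-19) = 120*(-19) = -2280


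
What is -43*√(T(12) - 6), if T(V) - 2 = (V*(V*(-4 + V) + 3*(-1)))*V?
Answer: -86*√3347 ≈ -4975.4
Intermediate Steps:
T(V) = 2 + V²*(-3 + V*(-4 + V)) (T(V) = 2 + (V*(V*(-4 + V) + 3*(-1)))*V = 2 + (V*(V*(-4 + V) - 3))*V = 2 + (V*(-3 + V*(-4 + V)))*V = 2 + V²*(-3 + V*(-4 + V)))
-43*√(T(12) - 6) = -43*√((2 + 12⁴ - 4*12³ - 3*12²) - 6) = -43*√((2 + 20736 - 4*1728 - 3*144) - 6) = -43*√((2 + 20736 - 6912 - 432) - 6) = -43*√(13394 - 6) = -86*√3347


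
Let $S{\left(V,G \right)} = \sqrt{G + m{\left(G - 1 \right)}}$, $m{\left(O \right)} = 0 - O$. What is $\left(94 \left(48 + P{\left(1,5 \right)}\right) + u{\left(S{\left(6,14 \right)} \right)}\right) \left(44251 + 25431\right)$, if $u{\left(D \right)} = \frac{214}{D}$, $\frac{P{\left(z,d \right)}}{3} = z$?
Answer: $348967456$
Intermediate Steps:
$m{\left(O \right)} = - O$
$P{\left(z,d \right)} = 3 z$
$S{\left(V,G \right)} = 1$ ($S{\left(V,G \right)} = \sqrt{G - \left(G - 1\right)} = \sqrt{G - \left(-1 + G\right)} = \sqrt{1} = 1$)
$\left(94 \left(48 + P{\left(1,5 \right)}\right) + u{\left(S{\left(6,14 \right)} \right)}\right) \left(44251 + 25431\right) = \left(94 \left(48 + 3 \cdot 1\right) + \frac{214}{1}\right) \left(44251 + 25431\right) = \left(94 \left(48 + 3\right) + 214 \cdot 1\right) 69682 = \left(94 \cdot 51 + 214\right) 69682 = \left(4794 + 214\right) 69682 = 5008 \cdot 69682 = 348967456$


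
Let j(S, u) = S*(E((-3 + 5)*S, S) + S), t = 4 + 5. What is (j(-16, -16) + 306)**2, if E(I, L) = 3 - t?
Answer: 432964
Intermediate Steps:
t = 9
E(I, L) = -6 (E(I, L) = 3 - 1*9 = 3 - 9 = -6)
j(S, u) = S*(-6 + S)
(j(-16, -16) + 306)**2 = (-16*(-6 - 16) + 306)**2 = (-16*(-22) + 306)**2 = (352 + 306)**2 = 658**2 = 432964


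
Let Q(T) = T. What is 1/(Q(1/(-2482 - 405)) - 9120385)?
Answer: -2887/26330551496 ≈ -1.0964e-7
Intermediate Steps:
1/(Q(1/(-2482 - 405)) - 9120385) = 1/(1/(-2482 - 405) - 9120385) = 1/(1/(-2887) - 9120385) = 1/(-1/2887 - 9120385) = 1/(-26330551496/2887) = -2887/26330551496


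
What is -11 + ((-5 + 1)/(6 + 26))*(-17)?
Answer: -71/8 ≈ -8.8750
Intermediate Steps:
-11 + ((-5 + 1)/(6 + 26))*(-17) = -11 - 4/32*(-17) = -11 - 4*1/32*(-17) = -11 - ⅛*(-17) = -11 + 17/8 = -71/8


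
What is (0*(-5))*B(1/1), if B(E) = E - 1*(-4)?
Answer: 0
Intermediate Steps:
B(E) = 4 + E (B(E) = E + 4 = 4 + E)
(0*(-5))*B(1/1) = (0*(-5))*(4 + 1/1) = 0*(4 + 1) = 0*5 = 0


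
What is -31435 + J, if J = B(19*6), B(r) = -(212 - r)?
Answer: -31533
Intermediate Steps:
B(r) = -212 + r
J = -98 (J = -212 + 19*6 = -212 + 114 = -98)
-31435 + J = -31435 - 98 = -31533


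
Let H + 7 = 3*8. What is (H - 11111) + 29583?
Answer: 18489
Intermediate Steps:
H = 17 (H = -7 + 3*8 = -7 + 24 = 17)
(H - 11111) + 29583 = (17 - 11111) + 29583 = -11094 + 29583 = 18489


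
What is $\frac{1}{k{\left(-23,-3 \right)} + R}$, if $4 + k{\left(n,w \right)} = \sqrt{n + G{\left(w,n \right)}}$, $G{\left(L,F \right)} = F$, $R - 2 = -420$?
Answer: $- \frac{211}{89065} - \frac{i \sqrt{46}}{178130} \approx -0.0023691 - 3.8075 \cdot 10^{-5} i$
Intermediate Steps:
$R = -418$ ($R = 2 - 420 = -418$)
$k{\left(n,w \right)} = -4 + \sqrt{2} \sqrt{n}$ ($k{\left(n,w \right)} = -4 + \sqrt{n + n} = -4 + \sqrt{2 n} = -4 + \sqrt{2} \sqrt{n}$)
$\frac{1}{k{\left(-23,-3 \right)} + R} = \frac{1}{\left(-4 + \sqrt{2} \sqrt{-23}\right) - 418} = \frac{1}{\left(-4 + \sqrt{2} i \sqrt{23}\right) - 418} = \frac{1}{\left(-4 + i \sqrt{46}\right) - 418} = \frac{1}{-422 + i \sqrt{46}}$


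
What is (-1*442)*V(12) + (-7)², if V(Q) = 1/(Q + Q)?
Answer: 367/12 ≈ 30.583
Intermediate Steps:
V(Q) = 1/(2*Q)
(-1*442)*V(12) + (-7)² = (-1*442)*((½)/12) + (-7)² = -221/12 + 49 = 367/12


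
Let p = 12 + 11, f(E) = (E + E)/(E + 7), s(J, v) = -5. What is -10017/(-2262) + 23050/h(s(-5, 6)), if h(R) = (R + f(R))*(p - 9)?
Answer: -422806/2639 ≈ -160.21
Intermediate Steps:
f(E) = 2*E/(7 + E) (f(E) = (2*E)/(7 + E) = 2*E/(7 + E))
p = 23
h(R) = 14*R + 28*R/(7 + R) (h(R) = (R + 2*R/(7 + R))*(23 - 9) = (R + 2*R/(7 + R))*14 = 14*R + 28*R/(7 + R))
-10017/(-2262) + 23050/h(s(-5, 6)) = -10017/(-2262) + 23050/((14*(-5)*(9 - 5)/(7 - 5))) = -10017*(-1/2262) + 23050/((14*(-5)*4/2)) = 3339/754 + 23050/((14*(-5)*(1/2)*4)) = 3339/754 + 23050/(-140) = 3339/754 + 23050*(-1/140) = 3339/754 - 2305/14 = -422806/2639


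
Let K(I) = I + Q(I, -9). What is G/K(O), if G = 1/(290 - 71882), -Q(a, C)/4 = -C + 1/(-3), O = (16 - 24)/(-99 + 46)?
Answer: 53/130965632 ≈ 4.0469e-7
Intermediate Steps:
O = 8/53 (O = -8/(-53) = -8*(-1/53) = 8/53 ≈ 0.15094)
Q(a, C) = 4/3 + 4*C (Q(a, C) = -4*(-C + 1/(-3)) = -4*(-C - 1/3) = -4*(-1/3 - C) = 4/3 + 4*C)
K(I) = -104/3 + I (K(I) = I + (4/3 + 4*(-9)) = I + (4/3 - 36) = I - 104/3 = -104/3 + I)
G = -1/71592 (G = 1/(-71592) = -1/71592 ≈ -1.3968e-5)
G/K(O) = -1/(71592*(-104/3 + 8/53)) = -1/(71592*(-5488/159)) = -1/71592*(-159/5488) = 53/130965632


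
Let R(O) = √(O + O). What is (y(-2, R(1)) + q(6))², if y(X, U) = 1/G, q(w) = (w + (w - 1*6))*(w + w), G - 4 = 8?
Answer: 748225/144 ≈ 5196.0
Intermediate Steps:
G = 12 (G = 4 + 8 = 12)
R(O) = √2*√O (R(O) = √(2*O) = √2*√O)
q(w) = 2*w*(-6 + 2*w) (q(w) = (w + (w - 6))*(2*w) = (w + (-6 + w))*(2*w) = (-6 + 2*w)*(2*w) = 2*w*(-6 + 2*w))
y(X, U) = 1/12
(y(-2, R(1)) + q(6))² = (1/12 + 4*6*(-3 + 6))² = (1/12 + 4*6*3)² = (1/12 + 72)² = (865/12)² = 748225/144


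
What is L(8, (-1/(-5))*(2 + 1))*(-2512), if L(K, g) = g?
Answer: -7536/5 ≈ -1507.2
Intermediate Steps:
L(8, (-1/(-5))*(2 + 1))*(-2512) = ((-1/(-5))*(2 + 1))*(-2512) = (-1*(-⅕)*3)*(-2512) = ((⅕)*3)*(-2512) = (⅗)*(-2512) = -7536/5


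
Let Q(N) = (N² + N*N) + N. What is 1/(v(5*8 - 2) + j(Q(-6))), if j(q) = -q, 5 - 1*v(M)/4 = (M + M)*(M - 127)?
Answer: 1/27010 ≈ 3.7023e-5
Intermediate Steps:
Q(N) = N + 2*N² (Q(N) = (N² + N²) + N = 2*N² + N = N + 2*N²)
v(M) = 20 - 8*M*(-127 + M) (v(M) = 20 - 4*(M + M)*(M - 127) = 20 - 4*2*M*(-127 + M) = 20 - 8*M*(-127 + M))
1/(v(5*8 - 2) + j(Q(-6))) = 1/((20 - 8*(5*8 - 2)² + 1016*(5*8 - 2)) - (-6)*(1 + 2*(-6))) = 1/((20 - 8*(40 - 2)² + 1016*(40 - 2)) - (-6)*(1 - 12)) = 1/((20 - 8*38² + 1016*38) - (-6)*(-11)) = 1/((20 - 8*1444 + 38608) - 1*66) = 1/((20 - 11552 + 38608) - 66) = 1/(27076 - 66) = 1/27010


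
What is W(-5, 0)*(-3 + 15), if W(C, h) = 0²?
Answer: 0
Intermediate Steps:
W(C, h) = 0
W(-5, 0)*(-3 + 15) = 0*(-3 + 15) = 0*12 = 0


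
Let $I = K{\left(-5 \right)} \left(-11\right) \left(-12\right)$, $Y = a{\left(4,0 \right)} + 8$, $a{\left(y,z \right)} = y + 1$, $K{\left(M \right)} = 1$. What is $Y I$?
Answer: $1716$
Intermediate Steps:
$a{\left(y,z \right)} = 1 + y$
$Y = 13$ ($Y = \left(1 + 4\right) + 8 = 5 + 8 = 13$)
$I = 132$ ($I = 1 \left(-11\right) \left(-12\right) = \left(-11\right) \left(-12\right) = 132$)
$Y I = 13 \cdot 132 = 1716$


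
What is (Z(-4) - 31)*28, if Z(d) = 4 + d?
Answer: -868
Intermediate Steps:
(Z(-4) - 31)*28 = ((4 - 4) - 31)*28 = (0 - 31)*28 = -31*28 = -868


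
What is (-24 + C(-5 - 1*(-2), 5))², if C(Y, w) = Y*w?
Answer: 1521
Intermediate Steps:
(-24 + C(-5 - 1*(-2), 5))² = (-24 + (-5 - 1*(-2))*5)² = (-24 + (-5 + 2)*5)² = (-24 - 3*5)² = (-24 - 15)² = (-39)² = 1521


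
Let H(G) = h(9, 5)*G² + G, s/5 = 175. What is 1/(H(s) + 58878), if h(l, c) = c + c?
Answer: 1/7716003 ≈ 1.2960e-7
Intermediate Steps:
s = 875 (s = 5*175 = 875)
h(l, c) = 2*c
H(G) = G + 10*G² (H(G) = (2*5)*G² + G = 10*G² + G = G + 10*G²)
1/(H(s) + 58878) = 1/(875*(1 + 10*875) + 58878) = 1/(875*(1 + 8750) + 58878) = 1/(875*8751 + 58878) = 1/(7657125 + 58878) = 1/7716003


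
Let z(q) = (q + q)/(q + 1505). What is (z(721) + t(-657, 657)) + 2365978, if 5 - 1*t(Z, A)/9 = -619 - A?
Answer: 378023716/159 ≈ 2.3775e+6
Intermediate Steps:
z(q) = 2*q/(1505 + q) (z(q) = (2*q)/(1505 + q) = 2*q/(1505 + q))
t(Z, A) = 5616 + 9*A (t(Z, A) = 45 - 9*(-619 - A) = 45 + (5571 + 9*A) = 5616 + 9*A)
(z(721) + t(-657, 657)) + 2365978 = (2*721/(1505 + 721) + (5616 + 9*657)) + 2365978 = (2*721/2226 + (5616 + 5913)) + 2365978 = (2*721*(1/2226) + 11529) + 2365978 = (103/159 + 11529) + 2365978 = 1833214/159 + 2365978 = 378023716/159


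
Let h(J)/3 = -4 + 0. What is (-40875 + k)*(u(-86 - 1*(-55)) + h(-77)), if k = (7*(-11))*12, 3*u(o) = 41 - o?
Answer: -501588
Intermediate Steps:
u(o) = 41/3 - o/3 (u(o) = (41 - o)/3 = 41/3 - o/3)
h(J) = -12 (h(J) = 3*(-4 + 0) = 3*(-4) = -12)
k = -924 (k = -77*12 = -924)
(-40875 + k)*(u(-86 - 1*(-55)) + h(-77)) = (-40875 - 924)*((41/3 - (-86 - 1*(-55))/3) - 12) = -41799*((41/3 - (-86 + 55)/3) - 12) = -41799*((41/3 - 1/3*(-31)) - 12) = -41799*((41/3 + 31/3) - 12) = -41799*(24 - 12) = -41799*12 = -501588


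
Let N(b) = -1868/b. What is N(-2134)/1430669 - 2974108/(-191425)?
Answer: 238949836471886/15379727516725 ≈ 15.537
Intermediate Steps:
N(-2134)/1430669 - 2974108/(-191425) = -1868/(-2134)/1430669 - 2974108/(-191425) = -1868*(-1/2134)*(1/1430669) - 2974108*(-1/191425) = (934/1067)*(1/1430669) + 156532/10075 = 934/1526523823 + 156532/10075 = 238949836471886/15379727516725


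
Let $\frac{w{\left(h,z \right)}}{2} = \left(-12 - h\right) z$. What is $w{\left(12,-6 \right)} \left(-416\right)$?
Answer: $-119808$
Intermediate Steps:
$w{\left(h,z \right)} = 2 z \left(-12 - h\right)$ ($w{\left(h,z \right)} = 2 \left(-12 - h\right) z = 2 z \left(-12 - h\right)$)
$w{\left(12,-6 \right)} \left(-416\right) = \left(-2\right) \left(-6\right) \left(12 + 12\right) \left(-416\right) = \left(-2\right) \left(-6\right) 24 \left(-416\right) = 288 \left(-416\right) = -119808$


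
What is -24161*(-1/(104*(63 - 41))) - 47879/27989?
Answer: 43591929/4926064 ≈ 8.8492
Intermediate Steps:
-24161*(-1/(104*(63 - 41))) - 47879/27989 = -24161/((-104*22)) - 47879*1/27989 = -24161/(-2288) - 3683/2153 = -24161*(-1/2288) - 3683/2153 = 24161/2288 - 3683/2153 = 43591929/4926064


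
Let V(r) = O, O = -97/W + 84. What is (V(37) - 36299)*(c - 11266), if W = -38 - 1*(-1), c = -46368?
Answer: 77221375972/37 ≈ 2.0871e+9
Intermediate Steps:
W = -37 (W = -38 + 1 = -37)
O = 3205/37 (O = -97/(-37) + 84 = -97*(-1/37) + 84 = 97/37 + 84 = 3205/37 ≈ 86.622)
V(r) = 3205/37
(V(37) - 36299)*(c - 11266) = (3205/37 - 36299)*(-46368 - 11266) = -1339858/37*(-57634) = 77221375972/37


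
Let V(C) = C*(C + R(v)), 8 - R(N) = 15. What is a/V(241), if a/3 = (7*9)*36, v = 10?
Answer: 378/3133 ≈ 0.12065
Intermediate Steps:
R(N) = -7 (R(N) = 8 - 1*15 = 8 - 15 = -7)
a = 6804 (a = 3*((7*9)*36) = 3*(63*36) = 3*2268 = 6804)
V(C) = C*(-7 + C) (V(C) = C*(C - 7) = C*(-7 + C))
a/V(241) = 6804/((241*(-7 + 241))) = 6804/((241*234)) = 6804/56394 = 6804*(1/56394) = 378/3133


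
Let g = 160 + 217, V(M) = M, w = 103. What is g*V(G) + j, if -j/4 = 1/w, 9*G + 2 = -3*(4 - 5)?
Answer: 38795/927 ≈ 41.850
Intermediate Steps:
G = ⅑ (G = -2/9 + (-3*(4 - 5))/9 = -2/9 + (-3*(-1))/9 = -2/9 + (⅑)*3 = -2/9 + ⅓ = ⅑ ≈ 0.11111)
j = -4/103 ≈ -0.038835
g = 377
g*V(G) + j = 377*(⅑) - 4/103 = 377/9 - 4/103 = 38795/927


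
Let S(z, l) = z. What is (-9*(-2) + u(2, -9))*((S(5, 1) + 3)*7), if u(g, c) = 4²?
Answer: 1904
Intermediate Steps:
u(g, c) = 16
(-9*(-2) + u(2, -9))*((S(5, 1) + 3)*7) = (-9*(-2) + 16)*((5 + 3)*7) = (18 + 16)*(8*7) = 34*56 = 1904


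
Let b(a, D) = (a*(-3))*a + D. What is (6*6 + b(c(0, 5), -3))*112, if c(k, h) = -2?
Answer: 2352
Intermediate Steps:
b(a, D) = D - 3*a² (b(a, D) = (-3*a)*a + D = -3*a² + D = D - 3*a²)
(6*6 + b(c(0, 5), -3))*112 = (6*6 + (-3 - 3*(-2)²))*112 = (36 + (-3 - 3*4))*112 = (36 + (-3 - 12))*112 = (36 - 15)*112 = 21*112 = 2352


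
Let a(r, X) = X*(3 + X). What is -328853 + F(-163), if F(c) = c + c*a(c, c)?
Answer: -4580056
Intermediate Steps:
F(c) = c + c²*(3 + c) (F(c) = c + c*(c*(3 + c)) = c + c²*(3 + c))
-328853 + F(-163) = -328853 - 163*(1 - 163*(3 - 163)) = -328853 - 163*(1 - 163*(-160)) = -328853 - 163*(1 + 26080) = -328853 - 163*26081 = -328853 - 4251203 = -4580056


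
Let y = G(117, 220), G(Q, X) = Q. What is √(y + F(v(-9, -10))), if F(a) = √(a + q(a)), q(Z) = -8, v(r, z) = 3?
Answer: √(117 + I*√5) ≈ 10.817 + 0.1034*I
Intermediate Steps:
y = 117
F(a) = √(-8 + a) (F(a) = √(a - 8) = √(-8 + a))
√(y + F(v(-9, -10))) = √(117 + √(-8 + 3)) = √(117 + √(-5)) = √(117 + I*√5)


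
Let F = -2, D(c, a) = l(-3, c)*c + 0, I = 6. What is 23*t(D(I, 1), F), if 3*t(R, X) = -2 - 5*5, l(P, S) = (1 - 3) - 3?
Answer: -207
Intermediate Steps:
l(P, S) = -5 (l(P, S) = -2 - 3 = -5)
D(c, a) = -5*c (D(c, a) = -5*c + 0 = -5*c)
t(R, X) = -9 (t(R, X) = (-2 - 5*5)/3 = (-2 - 25)/3 = (⅓)*(-27) = -9)
23*t(D(I, 1), F) = 23*(-9) = -207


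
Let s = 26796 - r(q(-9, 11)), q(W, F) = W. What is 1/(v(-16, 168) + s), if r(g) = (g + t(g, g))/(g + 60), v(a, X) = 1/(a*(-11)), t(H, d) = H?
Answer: 2992/80174705 ≈ 3.7319e-5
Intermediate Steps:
v(a, X) = -1/(11*a) (v(a, X) = 1/(-11*a) = -1/(11*a))
r(g) = 2*g/(60 + g) (r(g) = (g + g)/(g + 60) = (2*g)/(60 + g) = 2*g/(60 + g))
s = 455538/17 (s = 26796 - 2*(-9)/(60 - 9) = 26796 - 2*(-9)/51 = 26796 - 1*(-6/17) = 26796 + 6/17 = 455538/17 ≈ 26796.)
1/(v(-16, 168) + s) = 1/(-1/11/(-16) + 455538/17) = 1/(-1/11*(-1/16) + 455538/17) = 1/(1/176 + 455538/17) = 1/(80174705/2992) = 2992/80174705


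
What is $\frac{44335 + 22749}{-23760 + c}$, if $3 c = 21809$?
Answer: $- \frac{201252}{49471} \approx -4.0681$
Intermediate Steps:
$c = \frac{21809}{3}$ ($c = \frac{1}{3} \cdot 21809 = \frac{21809}{3} \approx 7269.7$)
$\frac{44335 + 22749}{-23760 + c} = \frac{44335 + 22749}{-23760 + \frac{21809}{3}} = \frac{67084}{- \frac{49471}{3}} = 67084 \left(- \frac{3}{49471}\right) = - \frac{201252}{49471}$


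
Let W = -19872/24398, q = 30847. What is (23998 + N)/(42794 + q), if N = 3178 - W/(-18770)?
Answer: 3111315420272/8430982456215 ≈ 0.36903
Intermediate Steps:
W = -9936/12199 (W = -19872*1/24398 = -9936/12199 ≈ -0.81449)
N = 363841635502/114487615 (N = 3178 - (-9936)/(12199*(-18770)) = 3178 - (-9936)*(-1)/(12199*18770) = 3178 - 1*4968/114487615 = 3178 - 4968/114487615 = 363841635502/114487615 ≈ 3178.0)
(23998 + N)/(42794 + q) = (23998 + 363841635502/114487615)/(42794 + 30847) = (3111315420272/114487615)/73641 = (3111315420272/114487615)*(1/73641) = 3111315420272/8430982456215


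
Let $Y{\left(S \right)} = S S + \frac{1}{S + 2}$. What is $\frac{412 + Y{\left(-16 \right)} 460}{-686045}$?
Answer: $- \frac{826974}{4802315} \approx -0.1722$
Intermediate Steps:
$Y{\left(S \right)} = S^{2} + \frac{1}{2 + S}$
$\frac{412 + Y{\left(-16 \right)} 460}{-686045} = \frac{412 + \frac{1 + \left(-16\right)^{3} + 2 \left(-16\right)^{2}}{2 - 16} \cdot 460}{-686045} = \left(412 + \frac{1 - 4096 + 2 \cdot 256}{-14} \cdot 460\right) \left(- \frac{1}{686045}\right) = \left(412 + - \frac{1 - 4096 + 512}{14} \cdot 460\right) \left(- \frac{1}{686045}\right) = \left(412 + \left(- \frac{1}{14}\right) \left(-3583\right) 460\right) \left(- \frac{1}{686045}\right) = \left(412 + \frac{3583}{14} \cdot 460\right) \left(- \frac{1}{686045}\right) = \left(412 + \frac{824090}{7}\right) \left(- \frac{1}{686045}\right) = \frac{826974}{7} \left(- \frac{1}{686045}\right) = - \frac{826974}{4802315}$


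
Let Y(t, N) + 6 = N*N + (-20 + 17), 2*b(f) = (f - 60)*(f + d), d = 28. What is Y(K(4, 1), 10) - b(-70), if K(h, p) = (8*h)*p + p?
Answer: -2639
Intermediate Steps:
K(h, p) = p + 8*h*p (K(h, p) = 8*h*p + p = p + 8*h*p)
b(f) = (-60 + f)*(28 + f)/2 (b(f) = ((f - 60)*(f + 28))/2 = ((-60 + f)*(28 + f))/2 = (-60 + f)*(28 + f)/2)
Y(t, N) = -9 + N² (Y(t, N) = -6 + (N*N + (-20 + 17)) = -6 + (N² - 3) = -6 + (-3 + N²) = -9 + N²)
Y(K(4, 1), 10) - b(-70) = (-9 + 10²) - (-840 + (½)*(-70)² - 16*(-70)) = (-9 + 100) - (-840 + (½)*4900 + 1120) = 91 - (-840 + 2450 + 1120) = 91 - 1*2730 = 91 - 2730 = -2639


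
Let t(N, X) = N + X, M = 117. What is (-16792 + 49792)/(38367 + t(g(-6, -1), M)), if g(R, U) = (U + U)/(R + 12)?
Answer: 99000/115451 ≈ 0.85751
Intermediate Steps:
g(R, U) = 2*U/(12 + R) (g(R, U) = (2*U)/(12 + R) = 2*U/(12 + R))
(-16792 + 49792)/(38367 + t(g(-6, -1), M)) = (-16792 + 49792)/(38367 + (2*(-1)/(12 - 6) + 117)) = 33000/(38367 + (2*(-1)/6 + 117)) = 33000/(38367 + (2*(-1)*(1/6) + 117)) = 33000/(38367 + (-1/3 + 117)) = 33000/(38367 + 350/3) = 33000/(115451/3) = 33000*(3/115451) = 99000/115451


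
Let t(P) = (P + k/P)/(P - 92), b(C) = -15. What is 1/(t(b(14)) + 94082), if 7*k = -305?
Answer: 2247/211402508 ≈ 1.0629e-5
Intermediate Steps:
k = -305/7 (k = (⅐)*(-305) = -305/7 ≈ -43.571)
t(P) = (P - 305/(7*P))/(-92 + P) (t(P) = (P - 305/(7*P))/(P - 92) = (P - 305/(7*P))/(-92 + P))
1/(t(b(14)) + 94082) = 1/((-305/7 + (-15)²)/((-15)*(-92 - 15)) + 94082) = 1/(-1/15*(-305/7 + 225)/(-107) + 94082) = 1/(-1/15*(-1/107)*1270/7 + 94082) = 1/(254/2247 + 94082) = 1/(211402508/2247) = 2247/211402508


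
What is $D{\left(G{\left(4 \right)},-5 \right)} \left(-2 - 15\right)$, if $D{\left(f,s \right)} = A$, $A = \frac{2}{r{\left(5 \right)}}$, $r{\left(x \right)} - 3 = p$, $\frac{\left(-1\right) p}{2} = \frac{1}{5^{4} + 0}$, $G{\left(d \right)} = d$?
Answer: $- \frac{21250}{1873} \approx -11.345$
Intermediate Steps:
$p = - \frac{2}{625}$ ($p = - \frac{2}{5^{4} + 0} = - \frac{2}{625 + 0} = - \frac{2}{625} \approx -0.0032$)
$r{\left(x \right)} = \frac{1873}{625}$ ($r{\left(x \right)} = 3 - \frac{2}{625} = \frac{1873}{625}$)
$A = \frac{1250}{1873}$ ($A = \frac{2}{\frac{1873}{625}} = 2 \cdot \frac{625}{1873} = \frac{1250}{1873} \approx 0.66738$)
$D{\left(f,s \right)} = \frac{1250}{1873}$
$D{\left(G{\left(4 \right)},-5 \right)} \left(-2 - 15\right) = \frac{1250 \left(-2 - 15\right)}{1873} = \frac{1250}{1873} \left(-17\right) = - \frac{21250}{1873}$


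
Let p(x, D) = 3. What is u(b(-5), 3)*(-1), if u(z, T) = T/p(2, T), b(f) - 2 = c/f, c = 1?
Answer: -1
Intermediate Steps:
b(f) = 2 + 1/f
u(z, T) = T/3
u(b(-5), 3)*(-1) = ((⅓)*3)*(-1) = 1*(-1) = -1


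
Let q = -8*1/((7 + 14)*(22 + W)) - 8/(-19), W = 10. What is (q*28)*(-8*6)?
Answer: -10448/19 ≈ -549.89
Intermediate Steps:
q = 653/1596 (q = -8*1/((7 + 14)*(22 + 10)) - 8/(-19) = -8/(21*32) - 8*(-1/19) = -8/672 + 8/19 = -8*1/672 + 8/19 = -1/84 + 8/19 = 653/1596 ≈ 0.40915)
(q*28)*(-8*6) = ((653/1596)*28)*(-8*6) = (653/57)*(-48) = -10448/19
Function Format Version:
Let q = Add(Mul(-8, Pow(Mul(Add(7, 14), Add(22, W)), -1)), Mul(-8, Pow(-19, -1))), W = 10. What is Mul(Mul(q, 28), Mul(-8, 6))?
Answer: Rational(-10448, 19) ≈ -549.89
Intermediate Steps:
q = Rational(653, 1596) (q = Add(Mul(-8, Pow(Mul(Add(7, 14), Add(22, 10)), -1)), Mul(-8, Pow(-19, -1))) = Add(Mul(-8, Pow(Mul(21, 32), -1)), Mul(-8, Rational(-1, 19))) = Add(Mul(-8, Pow(672, -1)), Rational(8, 19)) = Add(Mul(-8, Rational(1, 672)), Rational(8, 19)) = Add(Rational(-1, 84), Rational(8, 19)) = Rational(653, 1596) ≈ 0.40915)
Mul(Mul(q, 28), Mul(-8, 6)) = Mul(Mul(Rational(653, 1596), 28), Mul(-8, 6)) = Mul(Rational(653, 57), -48) = Rational(-10448, 19)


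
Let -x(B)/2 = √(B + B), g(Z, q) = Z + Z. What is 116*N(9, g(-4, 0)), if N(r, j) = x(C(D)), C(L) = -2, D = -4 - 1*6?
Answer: -464*I ≈ -464.0*I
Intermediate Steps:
D = -10 (D = -4 - 6 = -10)
g(Z, q) = 2*Z
x(B) = -2*√2*√B (x(B) = -2*√(B + B) = -2*√2*√B)
N(r, j) = -4*I (N(r, j) = -2*√2*√(-2) = -2*√2*I*√2 = -4*I)
116*N(9, g(-4, 0)) = 116*(-4*I) = -464*I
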